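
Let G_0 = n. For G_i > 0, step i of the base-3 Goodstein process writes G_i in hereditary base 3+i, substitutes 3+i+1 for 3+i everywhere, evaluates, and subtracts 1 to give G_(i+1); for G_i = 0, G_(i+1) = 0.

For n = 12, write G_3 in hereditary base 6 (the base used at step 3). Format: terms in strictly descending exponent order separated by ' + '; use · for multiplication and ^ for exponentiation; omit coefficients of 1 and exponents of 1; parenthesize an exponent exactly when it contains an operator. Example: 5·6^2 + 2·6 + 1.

6^2 + 1

i=0: 12 = 3^2 + 3 (b=3); 3→4: 4^2 + 4 = 20; 20−1 = 19
i=1: 19 = 4^2 + 3 (b=4); 4→5: 5^2 + 3 = 28; 28−1 = 27
i=2: 27 = 5^2 + 2 (b=5); 5→6: 6^2 + 2 = 38; 38−1 = 37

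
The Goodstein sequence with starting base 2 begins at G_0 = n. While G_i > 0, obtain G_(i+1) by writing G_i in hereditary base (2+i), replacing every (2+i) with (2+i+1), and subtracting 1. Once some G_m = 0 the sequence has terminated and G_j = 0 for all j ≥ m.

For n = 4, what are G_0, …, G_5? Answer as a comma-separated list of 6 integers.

4, 26, 41, 60, 83, 109

G_0 = 4. HB_2(4) = 2^2. Bump = 27. G_1 = 26.
G_1 = 26. HB_3(26) = 2·3^2 + 2·3 + 2. Bump = 42. G_2 = 41.
G_2 = 41. HB_4(41) = 2·4^2 + 2·4 + 1. Bump = 61. G_3 = 60.
G_3 = 60. HB_5(60) = 2·5^2 + 2·5. Bump = 84. G_4 = 83.
G_4 = 83. HB_6(83) = 2·6^2 + 6 + 5. Bump = 110. G_5 = 109.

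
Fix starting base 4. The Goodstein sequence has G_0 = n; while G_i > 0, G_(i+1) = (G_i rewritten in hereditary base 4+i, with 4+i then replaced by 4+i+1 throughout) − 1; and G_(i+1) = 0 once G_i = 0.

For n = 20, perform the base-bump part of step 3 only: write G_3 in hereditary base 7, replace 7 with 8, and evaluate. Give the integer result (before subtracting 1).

66

G_0 = 20. HB_4(20) = 4^2 + 4. Bump = 30. G_1 = 29.
G_1 = 29. HB_5(29) = 5^2 + 4. Bump = 40. G_2 = 39.
G_2 = 39. HB_6(39) = 6^2 + 3. Bump = 52. G_3 = 51.
G_3 = 51. HB_7(51) = 7^2 + 2. Bump = 66. G_4 = 65.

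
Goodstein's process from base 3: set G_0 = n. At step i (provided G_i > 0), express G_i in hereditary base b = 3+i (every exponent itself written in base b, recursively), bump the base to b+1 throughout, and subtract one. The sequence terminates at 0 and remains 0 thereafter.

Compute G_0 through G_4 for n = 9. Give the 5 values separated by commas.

base 3: 9 = 3^2; at 4: 4^2 = 16; next = 15
base 4: 15 = 3·4 + 3; at 5: 3·5 + 3 = 18; next = 17
base 5: 17 = 3·5 + 2; at 6: 3·6 + 2 = 20; next = 19
base 6: 19 = 3·6 + 1; at 7: 3·7 + 1 = 22; next = 21

9, 15, 17, 19, 21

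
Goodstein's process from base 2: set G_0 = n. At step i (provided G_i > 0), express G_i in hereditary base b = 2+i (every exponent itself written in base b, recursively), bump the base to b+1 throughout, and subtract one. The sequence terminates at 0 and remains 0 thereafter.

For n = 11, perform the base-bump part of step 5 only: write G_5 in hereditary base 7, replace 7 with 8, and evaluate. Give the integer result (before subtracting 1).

134217728

G_0=11  [base 2] 2^(2 + 1) + 2 + 1  →[2↦3]→  3^(3 + 1) + 3 + 1 = 85  −1 ⇒ G_1=84
G_1=84  [base 3] 3^(3 + 1) + 3  →[3↦4]→  4^(4 + 1) + 4 = 1028  −1 ⇒ G_2=1027
G_2=1027  [base 4] 4^(4 + 1) + 3  →[4↦5]→  5^(5 + 1) + 3 = 15628  −1 ⇒ G_3=15627
G_3=15627  [base 5] 5^(5 + 1) + 2  →[5↦6]→  6^(6 + 1) + 2 = 279938  −1 ⇒ G_4=279937
G_4=279937  [base 6] 6^(6 + 1) + 1  →[6↦7]→  7^(7 + 1) + 1 = 5764802  −1 ⇒ G_5=5764801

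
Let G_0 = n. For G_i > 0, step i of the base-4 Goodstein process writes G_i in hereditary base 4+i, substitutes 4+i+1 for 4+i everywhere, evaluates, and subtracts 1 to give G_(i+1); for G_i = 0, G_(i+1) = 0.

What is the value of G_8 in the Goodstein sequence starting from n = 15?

27

i=0: 15 = 3·4 + 3 (b=4); 4→5: 3·5 + 3 = 18; 18−1 = 17
i=1: 17 = 3·5 + 2 (b=5); 5→6: 3·6 + 2 = 20; 20−1 = 19
i=2: 19 = 3·6 + 1 (b=6); 6→7: 3·7 + 1 = 22; 22−1 = 21
i=3: 21 = 3·7 (b=7); 7→8: 3·8 = 24; 24−1 = 23
i=4: 23 = 2·8 + 7 (b=8); 8→9: 2·9 + 7 = 25; 25−1 = 24
i=5: 24 = 2·9 + 6 (b=9); 9→10: 2·10 + 6 = 26; 26−1 = 25
i=6: 25 = 2·10 + 5 (b=10); 10→11: 2·11 + 5 = 27; 27−1 = 26
i=7: 26 = 2·11 + 4 (b=11); 11→12: 2·12 + 4 = 28; 28−1 = 27
i=8: 27 = 2·12 + 3 (b=12); 12→13: 2·13 + 3 = 29; 29−1 = 28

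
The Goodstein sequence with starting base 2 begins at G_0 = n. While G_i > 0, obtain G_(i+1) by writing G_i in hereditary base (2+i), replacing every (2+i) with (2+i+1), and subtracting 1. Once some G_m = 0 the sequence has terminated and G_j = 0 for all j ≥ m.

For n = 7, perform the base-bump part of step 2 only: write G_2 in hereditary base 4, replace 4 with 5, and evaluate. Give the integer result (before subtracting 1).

step 0: 7 = 2^2 + 2 + 1; sub 3 for 2: 3^3 + 3 + 1; = 31; G_1 = 31−1 = 30
step 1: 30 = 3^3 + 3; sub 4 for 3: 4^4 + 4; = 260; G_2 = 260−1 = 259
step 2: 259 = 4^4 + 3; sub 5 for 4: 5^5 + 3; = 3128; G_3 = 3128−1 = 3127

3128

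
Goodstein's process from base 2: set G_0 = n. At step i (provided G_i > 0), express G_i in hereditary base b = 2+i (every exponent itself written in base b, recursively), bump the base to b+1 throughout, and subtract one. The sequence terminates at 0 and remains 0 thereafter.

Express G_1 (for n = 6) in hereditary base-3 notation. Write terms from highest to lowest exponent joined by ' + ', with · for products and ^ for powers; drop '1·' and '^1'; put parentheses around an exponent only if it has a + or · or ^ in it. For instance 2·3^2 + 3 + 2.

3^3 + 2

base 2: 6 = 2^2 + 2; at 3: 3^3 + 3 = 30; next = 29
base 3: 29 = 3^3 + 2; at 4: 4^4 + 2 = 258; next = 257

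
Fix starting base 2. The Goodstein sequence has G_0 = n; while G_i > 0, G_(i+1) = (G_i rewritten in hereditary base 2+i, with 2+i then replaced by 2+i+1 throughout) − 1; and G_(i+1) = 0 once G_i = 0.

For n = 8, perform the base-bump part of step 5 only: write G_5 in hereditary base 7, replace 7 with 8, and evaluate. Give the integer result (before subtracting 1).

8 —HB2→ 2^(2 + 1) —bump→ 3^(3 + 1) = 81 —(−1)→ 80
80 —HB3→ 2·3^3 + 2·3^2 + 2·3 + 2 —bump→ 2·4^4 + 2·4^2 + 2·4 + 2 = 554 —(−1)→ 553
553 —HB4→ 2·4^4 + 2·4^2 + 2·4 + 1 —bump→ 2·5^5 + 2·5^2 + 2·5 + 1 = 6311 —(−1)→ 6310
6310 —HB5→ 2·5^5 + 2·5^2 + 2·5 —bump→ 2·6^6 + 2·6^2 + 2·6 = 93396 —(−1)→ 93395
93395 —HB6→ 2·6^6 + 2·6^2 + 6 + 5 —bump→ 2·7^7 + 2·7^2 + 7 + 5 = 1647196 —(−1)→ 1647195
1647195 —HB7→ 2·7^7 + 2·7^2 + 7 + 4 —bump→ 2·8^8 + 2·8^2 + 8 + 4 = 33554572 —(−1)→ 33554571

33554572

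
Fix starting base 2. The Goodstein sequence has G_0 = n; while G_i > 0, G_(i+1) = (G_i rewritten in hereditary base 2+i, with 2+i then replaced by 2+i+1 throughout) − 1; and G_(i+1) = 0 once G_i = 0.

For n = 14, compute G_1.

110

[0] 14 ≡ 2^(2 + 1) + 2^2 + 2 (base 2). Lift 3: 111. −1: 110.
[1] 110 ≡ 3^(3 + 1) + 3^3 + 2 (base 3). Lift 4: 1282. −1: 1281.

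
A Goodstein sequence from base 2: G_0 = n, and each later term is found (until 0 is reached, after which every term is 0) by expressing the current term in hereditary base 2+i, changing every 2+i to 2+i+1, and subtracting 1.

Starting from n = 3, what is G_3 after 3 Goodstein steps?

step 0: 3 = 2 + 1; sub 3 for 2: 3 + 1; = 4; G_1 = 4−1 = 3
step 1: 3 = 3; sub 4 for 3: 4; = 4; G_2 = 4−1 = 3
step 2: 3 = 3; sub 5 for 4: 3; = 3; G_3 = 3−1 = 2
step 3: 2 = 2; sub 6 for 5: 2; = 2; G_4 = 2−1 = 1

2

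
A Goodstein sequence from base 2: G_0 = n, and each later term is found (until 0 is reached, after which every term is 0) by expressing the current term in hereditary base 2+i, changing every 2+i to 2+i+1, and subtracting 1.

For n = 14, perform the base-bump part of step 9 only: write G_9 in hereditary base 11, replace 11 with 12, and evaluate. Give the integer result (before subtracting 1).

106993206736332

G_0=14  [base 2] 2^(2 + 1) + 2^2 + 2  →[2↦3]→  3^(3 + 1) + 3^3 + 3 = 111  −1 ⇒ G_1=110
G_1=110  [base 3] 3^(3 + 1) + 3^3 + 2  →[3↦4]→  4^(4 + 1) + 4^4 + 2 = 1282  −1 ⇒ G_2=1281
G_2=1281  [base 4] 4^(4 + 1) + 4^4 + 1  →[4↦5]→  5^(5 + 1) + 5^5 + 1 = 18751  −1 ⇒ G_3=18750
G_3=18750  [base 5] 5^(5 + 1) + 5^5  →[5↦6]→  6^(6 + 1) + 6^6 = 326592  −1 ⇒ G_4=326591
G_4=326591  [base 6] 6^(6 + 1) + 5·6^5 + 5·6^4 + 5·6^3 + 5·6^2 + 5·6 + 5  →[6↦7]→  7^(7 + 1) + 5·7^5 + 5·7^4 + 5·7^3 + 5·7^2 + 5·7 + 5 = 5862841  −1 ⇒ G_5=5862840
G_5=5862840  [base 7] 7^(7 + 1) + 5·7^5 + 5·7^4 + 5·7^3 + 5·7^2 + 5·7 + 4  →[7↦8]→  8^(8 + 1) + 5·8^5 + 5·8^4 + 5·8^3 + 5·8^2 + 5·8 + 4 = 134404972  −1 ⇒ G_6=134404971
G_6=134404971  [base 8] 8^(8 + 1) + 5·8^5 + 5·8^4 + 5·8^3 + 5·8^2 + 5·8 + 3  →[8↦9]→  9^(9 + 1) + 5·9^5 + 5·9^4 + 5·9^3 + 5·9^2 + 5·9 + 3 = 3487116549  −1 ⇒ G_7=3487116548
G_7=3487116548  [base 9] 9^(9 + 1) + 5·9^5 + 5·9^4 + 5·9^3 + 5·9^2 + 5·9 + 2  →[9↦10]→  10^(10 + 1) + 5·10^5 + 5·10^4 + 5·10^3 + 5·10^2 + 5·10 + 2 = 100000555552  −1 ⇒ G_8=100000555551
G_8=100000555551  [base 10] 10^(10 + 1) + 5·10^5 + 5·10^4 + 5·10^3 + 5·10^2 + 5·10 + 1  →[10↦11]→  11^(11 + 1) + 5·11^5 + 5·11^4 + 5·11^3 + 5·11^2 + 5·11 + 1 = 3138429262497  −1 ⇒ G_9=3138429262496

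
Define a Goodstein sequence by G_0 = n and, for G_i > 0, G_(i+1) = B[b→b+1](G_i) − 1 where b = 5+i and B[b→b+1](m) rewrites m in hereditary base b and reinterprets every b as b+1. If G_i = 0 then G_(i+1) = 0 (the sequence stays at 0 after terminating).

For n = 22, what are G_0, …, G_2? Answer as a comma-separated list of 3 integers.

step 0: 22 = 4·5 + 2; sub 6 for 5: 4·6 + 2; = 26; G_1 = 26−1 = 25
step 1: 25 = 4·6 + 1; sub 7 for 6: 4·7 + 1; = 29; G_2 = 29−1 = 28

22, 25, 28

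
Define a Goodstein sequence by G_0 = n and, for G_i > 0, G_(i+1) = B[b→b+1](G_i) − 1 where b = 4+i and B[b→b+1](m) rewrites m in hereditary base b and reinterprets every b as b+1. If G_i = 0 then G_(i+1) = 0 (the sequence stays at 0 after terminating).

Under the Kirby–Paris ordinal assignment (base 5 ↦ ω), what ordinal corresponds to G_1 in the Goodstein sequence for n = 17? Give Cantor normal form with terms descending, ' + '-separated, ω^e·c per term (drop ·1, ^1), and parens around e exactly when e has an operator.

G_0=17  [base 4] 4^2 + 1  →[4↦5]→  5^2 + 1 = 26  −1 ⇒ G_1=25
G_1=25  [base 5] 5^2  →[5↦6]→  6^2 = 36  −1 ⇒ G_2=35

ω^2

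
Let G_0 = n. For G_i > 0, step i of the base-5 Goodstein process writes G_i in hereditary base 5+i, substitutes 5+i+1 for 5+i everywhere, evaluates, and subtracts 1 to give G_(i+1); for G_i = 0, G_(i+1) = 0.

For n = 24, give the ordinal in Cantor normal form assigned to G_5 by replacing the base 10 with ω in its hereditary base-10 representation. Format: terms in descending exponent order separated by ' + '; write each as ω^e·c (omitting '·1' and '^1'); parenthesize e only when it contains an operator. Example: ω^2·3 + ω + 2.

i=0: 24 = 4·5 + 4 (b=5); 5→6: 4·6 + 4 = 28; 28−1 = 27
i=1: 27 = 4·6 + 3 (b=6); 6→7: 4·7 + 3 = 31; 31−1 = 30
i=2: 30 = 4·7 + 2 (b=7); 7→8: 4·8 + 2 = 34; 34−1 = 33
i=3: 33 = 4·8 + 1 (b=8); 8→9: 4·9 + 1 = 37; 37−1 = 36
i=4: 36 = 4·9 (b=9); 9→10: 4·10 = 40; 40−1 = 39

ω·3 + 9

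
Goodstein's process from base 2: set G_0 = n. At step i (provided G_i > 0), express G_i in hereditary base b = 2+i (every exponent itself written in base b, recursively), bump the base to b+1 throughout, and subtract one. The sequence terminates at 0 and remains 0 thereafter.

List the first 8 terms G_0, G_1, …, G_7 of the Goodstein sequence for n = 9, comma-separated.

i=0: 9 = 2^(2 + 1) + 1 (b=2); 2→3: 3^(3 + 1) + 1 = 82; 82−1 = 81
i=1: 81 = 3^(3 + 1) (b=3); 3→4: 4^(4 + 1) = 1024; 1024−1 = 1023
i=2: 1023 = 3·4^4 + 3·4^3 + 3·4^2 + 3·4 + 3 (b=4); 4→5: 3·5^5 + 3·5^3 + 3·5^2 + 3·5 + 3 = 9843; 9843−1 = 9842
i=3: 9842 = 3·5^5 + 3·5^3 + 3·5^2 + 3·5 + 2 (b=5); 5→6: 3·6^6 + 3·6^3 + 3·6^2 + 3·6 + 2 = 140744; 140744−1 = 140743
i=4: 140743 = 3·6^6 + 3·6^3 + 3·6^2 + 3·6 + 1 (b=6); 6→7: 3·7^7 + 3·7^3 + 3·7^2 + 3·7 + 1 = 2471827; 2471827−1 = 2471826
i=5: 2471826 = 3·7^7 + 3·7^3 + 3·7^2 + 3·7 (b=7); 7→8: 3·8^8 + 3·8^3 + 3·8^2 + 3·8 = 50333400; 50333400−1 = 50333399
i=6: 50333399 = 3·8^8 + 3·8^3 + 3·8^2 + 2·8 + 7 (b=8); 8→9: 3·9^9 + 3·9^3 + 3·9^2 + 2·9 + 7 = 1162263922; 1162263922−1 = 1162263921

9, 81, 1023, 9842, 140743, 2471826, 50333399, 1162263921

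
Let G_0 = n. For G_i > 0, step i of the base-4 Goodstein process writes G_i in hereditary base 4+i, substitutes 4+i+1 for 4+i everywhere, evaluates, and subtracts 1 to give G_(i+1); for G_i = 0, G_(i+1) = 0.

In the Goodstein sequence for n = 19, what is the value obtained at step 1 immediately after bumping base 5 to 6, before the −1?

38

G_0 = 19. HB_4(19) = 4^2 + 3. Bump = 28. G_1 = 27.
G_1 = 27. HB_5(27) = 5^2 + 2. Bump = 38. G_2 = 37.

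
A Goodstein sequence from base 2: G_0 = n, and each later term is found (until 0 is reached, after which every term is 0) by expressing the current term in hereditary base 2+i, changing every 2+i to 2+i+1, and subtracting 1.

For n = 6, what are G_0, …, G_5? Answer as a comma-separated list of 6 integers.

6, 29, 257, 3125, 46655, 98039

[0] 6 ≡ 2^2 + 2 (base 2). Lift 3: 30. −1: 29.
[1] 29 ≡ 3^3 + 2 (base 3). Lift 4: 258. −1: 257.
[2] 257 ≡ 4^4 + 1 (base 4). Lift 5: 3126. −1: 3125.
[3] 3125 ≡ 5^5 (base 5). Lift 6: 46656. −1: 46655.
[4] 46655 ≡ 5·6^5 + 5·6^4 + 5·6^3 + 5·6^2 + 5·6 + 5 (base 6). Lift 7: 98040. −1: 98039.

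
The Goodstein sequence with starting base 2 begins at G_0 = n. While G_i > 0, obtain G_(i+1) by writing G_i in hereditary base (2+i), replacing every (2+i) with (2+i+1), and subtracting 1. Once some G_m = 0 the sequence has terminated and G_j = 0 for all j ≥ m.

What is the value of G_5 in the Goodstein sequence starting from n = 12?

step 0: 12 = 2^(2 + 1) + 2^2; sub 3 for 2: 3^(3 + 1) + 3^3; = 108; G_1 = 108−1 = 107
step 1: 107 = 3^(3 + 1) + 2·3^2 + 2·3 + 2; sub 4 for 3: 4^(4 + 1) + 2·4^2 + 2·4 + 2; = 1066; G_2 = 1066−1 = 1065
step 2: 1065 = 4^(4 + 1) + 2·4^2 + 2·4 + 1; sub 5 for 4: 5^(5 + 1) + 2·5^2 + 2·5 + 1; = 15686; G_3 = 15686−1 = 15685
step 3: 15685 = 5^(5 + 1) + 2·5^2 + 2·5; sub 6 for 5: 6^(6 + 1) + 2·6^2 + 2·6; = 280020; G_4 = 280020−1 = 280019
step 4: 280019 = 6^(6 + 1) + 2·6^2 + 6 + 5; sub 7 for 6: 7^(7 + 1) + 2·7^2 + 7 + 5; = 5764911; G_5 = 5764911−1 = 5764910
step 5: 5764910 = 7^(7 + 1) + 2·7^2 + 7 + 4; sub 8 for 7: 8^(8 + 1) + 2·8^2 + 8 + 4; = 134217868; G_6 = 134217868−1 = 134217867

5764910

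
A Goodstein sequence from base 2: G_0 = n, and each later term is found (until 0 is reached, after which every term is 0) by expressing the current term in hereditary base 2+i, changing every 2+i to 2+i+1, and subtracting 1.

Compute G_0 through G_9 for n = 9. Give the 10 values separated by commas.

9, 81, 1023, 9842, 140743, 2471826, 50333399, 1162263921, 30000003325, 855935016215

G_0 = 9. HB_2(9) = 2^(2 + 1) + 1. Bump = 82. G_1 = 81.
G_1 = 81. HB_3(81) = 3^(3 + 1). Bump = 1024. G_2 = 1023.
G_2 = 1023. HB_4(1023) = 3·4^4 + 3·4^3 + 3·4^2 + 3·4 + 3. Bump = 9843. G_3 = 9842.
G_3 = 9842. HB_5(9842) = 3·5^5 + 3·5^3 + 3·5^2 + 3·5 + 2. Bump = 140744. G_4 = 140743.
G_4 = 140743. HB_6(140743) = 3·6^6 + 3·6^3 + 3·6^2 + 3·6 + 1. Bump = 2471827. G_5 = 2471826.
G_5 = 2471826. HB_7(2471826) = 3·7^7 + 3·7^3 + 3·7^2 + 3·7. Bump = 50333400. G_6 = 50333399.
G_6 = 50333399. HB_8(50333399) = 3·8^8 + 3·8^3 + 3·8^2 + 2·8 + 7. Bump = 1162263922. G_7 = 1162263921.
G_7 = 1162263921. HB_9(1162263921) = 3·9^9 + 3·9^3 + 3·9^2 + 2·9 + 6. Bump = 30000003326. G_8 = 30000003325.
G_8 = 30000003325. HB_10(30000003325) = 3·10^10 + 3·10^3 + 3·10^2 + 2·10 + 5. Bump = 855935016216. G_9 = 855935016215.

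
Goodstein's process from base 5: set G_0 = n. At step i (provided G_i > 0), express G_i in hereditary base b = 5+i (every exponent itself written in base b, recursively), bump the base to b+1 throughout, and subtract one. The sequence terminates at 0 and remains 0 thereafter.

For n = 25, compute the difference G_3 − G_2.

4

G_0 = 25. HB_5(25) = 5^2. Bump = 36. G_1 = 35.
G_1 = 35. HB_6(35) = 5·6 + 5. Bump = 40. G_2 = 39.
G_2 = 39. HB_7(39) = 5·7 + 4. Bump = 44. G_3 = 43.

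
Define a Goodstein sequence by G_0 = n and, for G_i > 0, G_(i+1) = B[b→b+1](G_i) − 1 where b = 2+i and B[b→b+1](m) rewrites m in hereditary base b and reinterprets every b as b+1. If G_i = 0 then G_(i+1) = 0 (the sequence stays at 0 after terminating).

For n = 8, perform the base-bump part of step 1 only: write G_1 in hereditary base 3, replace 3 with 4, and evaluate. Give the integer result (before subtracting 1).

554

G_0 = 8. HB_2(8) = 2^(2 + 1). Bump = 81. G_1 = 80.
G_1 = 80. HB_3(80) = 2·3^3 + 2·3^2 + 2·3 + 2. Bump = 554. G_2 = 553.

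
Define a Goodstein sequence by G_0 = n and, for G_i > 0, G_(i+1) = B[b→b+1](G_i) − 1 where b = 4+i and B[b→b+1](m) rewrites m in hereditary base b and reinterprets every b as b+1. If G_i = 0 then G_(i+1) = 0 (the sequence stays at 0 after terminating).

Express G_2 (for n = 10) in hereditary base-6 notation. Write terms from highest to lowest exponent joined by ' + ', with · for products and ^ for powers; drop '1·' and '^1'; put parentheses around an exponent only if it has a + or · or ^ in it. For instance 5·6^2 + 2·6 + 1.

2·6

G_0=10  [base 4] 2·4 + 2  →[4↦5]→  2·5 + 2 = 12  −1 ⇒ G_1=11
G_1=11  [base 5] 2·5 + 1  →[5↦6]→  2·6 + 1 = 13  −1 ⇒ G_2=12
G_2=12  [base 6] 2·6  →[6↦7]→  2·7 = 14  −1 ⇒ G_3=13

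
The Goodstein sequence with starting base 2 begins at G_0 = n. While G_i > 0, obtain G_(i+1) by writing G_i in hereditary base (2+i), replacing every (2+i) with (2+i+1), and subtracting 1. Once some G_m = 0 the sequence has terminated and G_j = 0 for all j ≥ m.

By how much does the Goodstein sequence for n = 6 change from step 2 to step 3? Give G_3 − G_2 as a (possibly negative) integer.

2868

G_0=6  [base 2] 2^2 + 2  →[2↦3]→  3^3 + 3 = 30  −1 ⇒ G_1=29
G_1=29  [base 3] 3^3 + 2  →[3↦4]→  4^4 + 2 = 258  −1 ⇒ G_2=257
G_2=257  [base 4] 4^4 + 1  →[4↦5]→  5^5 + 1 = 3126  −1 ⇒ G_3=3125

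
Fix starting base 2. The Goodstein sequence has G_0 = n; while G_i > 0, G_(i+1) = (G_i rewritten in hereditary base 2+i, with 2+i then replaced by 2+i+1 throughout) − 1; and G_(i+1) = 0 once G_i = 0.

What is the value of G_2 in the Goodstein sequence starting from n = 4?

step 0: 4 = 2^2; sub 3 for 2: 3^3; = 27; G_1 = 27−1 = 26
step 1: 26 = 2·3^2 + 2·3 + 2; sub 4 for 3: 2·4^2 + 2·4 + 2; = 42; G_2 = 42−1 = 41
step 2: 41 = 2·4^2 + 2·4 + 1; sub 5 for 4: 2·5^2 + 2·5 + 1; = 61; G_3 = 61−1 = 60

41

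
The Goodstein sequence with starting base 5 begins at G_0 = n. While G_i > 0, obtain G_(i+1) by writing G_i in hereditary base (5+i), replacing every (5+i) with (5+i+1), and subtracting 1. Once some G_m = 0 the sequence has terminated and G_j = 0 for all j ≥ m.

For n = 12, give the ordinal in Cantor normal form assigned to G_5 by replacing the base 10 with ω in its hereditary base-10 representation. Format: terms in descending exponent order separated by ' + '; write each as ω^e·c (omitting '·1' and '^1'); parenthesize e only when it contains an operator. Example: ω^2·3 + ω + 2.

(0) 12|_5 = 2·5 + 2 ↦ 2·6 + 2|_6 = 14 ⇒ 13
(1) 13|_6 = 2·6 + 1 ↦ 2·7 + 1|_7 = 15 ⇒ 14
(2) 14|_7 = 2·7 ↦ 2·8|_8 = 16 ⇒ 15
(3) 15|_8 = 8 + 7 ↦ 9 + 7|_9 = 16 ⇒ 15
(4) 15|_9 = 9 + 6 ↦ 10 + 6|_10 = 16 ⇒ 15
(5) 15|_10 = 10 + 5 ↦ 11 + 5|_11 = 16 ⇒ 15

ω + 5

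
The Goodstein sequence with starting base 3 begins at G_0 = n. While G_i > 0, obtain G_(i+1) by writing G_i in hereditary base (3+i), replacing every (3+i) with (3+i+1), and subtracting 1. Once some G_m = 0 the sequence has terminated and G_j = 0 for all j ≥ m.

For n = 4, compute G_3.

3

i=0: 4 = 3 + 1 (b=3); 3→4: 4 + 1 = 5; 5−1 = 4
i=1: 4 = 4 (b=4); 4→5: 5 = 5; 5−1 = 4
i=2: 4 = 4 (b=5); 5→6: 4 = 4; 4−1 = 3
i=3: 3 = 3 (b=6); 6→7: 3 = 3; 3−1 = 2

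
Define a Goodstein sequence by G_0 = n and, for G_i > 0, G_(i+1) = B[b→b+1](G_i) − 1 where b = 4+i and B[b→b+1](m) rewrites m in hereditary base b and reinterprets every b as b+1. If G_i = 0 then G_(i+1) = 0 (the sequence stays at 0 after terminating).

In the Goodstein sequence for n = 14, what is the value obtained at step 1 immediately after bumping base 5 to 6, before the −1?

i=0: 14 = 3·4 + 2 (b=4); 4→5: 3·5 + 2 = 17; 17−1 = 16
i=1: 16 = 3·5 + 1 (b=5); 5→6: 3·6 + 1 = 19; 19−1 = 18

19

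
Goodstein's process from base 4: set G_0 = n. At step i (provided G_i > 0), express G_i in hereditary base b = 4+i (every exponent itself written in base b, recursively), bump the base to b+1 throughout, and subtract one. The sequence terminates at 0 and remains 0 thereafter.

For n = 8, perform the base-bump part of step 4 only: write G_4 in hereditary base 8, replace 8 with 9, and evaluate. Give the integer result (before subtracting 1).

base 4: 8 = 2·4; at 5: 2·5 = 10; next = 9
base 5: 9 = 5 + 4; at 6: 6 + 4 = 10; next = 9
base 6: 9 = 6 + 3; at 7: 7 + 3 = 10; next = 9
base 7: 9 = 7 + 2; at 8: 8 + 2 = 10; next = 9
base 8: 9 = 8 + 1; at 9: 9 + 1 = 10; next = 9

10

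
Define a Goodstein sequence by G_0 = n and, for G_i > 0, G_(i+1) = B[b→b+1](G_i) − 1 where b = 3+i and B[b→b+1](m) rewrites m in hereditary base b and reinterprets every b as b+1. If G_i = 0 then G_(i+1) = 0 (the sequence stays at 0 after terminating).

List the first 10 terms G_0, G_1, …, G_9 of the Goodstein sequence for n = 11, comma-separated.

11, 17, 25, 35, 39, 43, 47, 51, 55, 59

[0] 11 ≡ 3^2 + 2 (base 3). Lift 4: 18. −1: 17.
[1] 17 ≡ 4^2 + 1 (base 4). Lift 5: 26. −1: 25.
[2] 25 ≡ 5^2 (base 5). Lift 6: 36. −1: 35.
[3] 35 ≡ 5·6 + 5 (base 6). Lift 7: 40. −1: 39.
[4] 39 ≡ 5·7 + 4 (base 7). Lift 8: 44. −1: 43.
[5] 43 ≡ 5·8 + 3 (base 8). Lift 9: 48. −1: 47.
[6] 47 ≡ 5·9 + 2 (base 9). Lift 10: 52. −1: 51.
[7] 51 ≡ 5·10 + 1 (base 10). Lift 11: 56. −1: 55.
[8] 55 ≡ 5·11 (base 11). Lift 12: 60. −1: 59.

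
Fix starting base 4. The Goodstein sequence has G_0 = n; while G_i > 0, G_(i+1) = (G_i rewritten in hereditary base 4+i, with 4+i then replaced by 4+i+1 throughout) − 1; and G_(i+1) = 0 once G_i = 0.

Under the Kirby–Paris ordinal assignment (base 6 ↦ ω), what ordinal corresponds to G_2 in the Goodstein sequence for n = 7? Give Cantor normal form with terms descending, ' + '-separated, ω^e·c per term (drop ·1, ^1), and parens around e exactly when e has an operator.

ω + 1

i=0: 7 = 4 + 3 (b=4); 4→5: 5 + 3 = 8; 8−1 = 7
i=1: 7 = 5 + 2 (b=5); 5→6: 6 + 2 = 8; 8−1 = 7
i=2: 7 = 6 + 1 (b=6); 6→7: 7 + 1 = 8; 8−1 = 7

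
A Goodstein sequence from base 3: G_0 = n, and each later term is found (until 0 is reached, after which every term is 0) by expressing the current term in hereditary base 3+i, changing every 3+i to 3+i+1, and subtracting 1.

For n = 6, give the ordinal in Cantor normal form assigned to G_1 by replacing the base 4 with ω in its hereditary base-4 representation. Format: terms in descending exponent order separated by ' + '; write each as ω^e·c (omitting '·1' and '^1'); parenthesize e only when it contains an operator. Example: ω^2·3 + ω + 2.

ω + 3

base 3: 6 = 2·3; at 4: 2·4 = 8; next = 7
base 4: 7 = 4 + 3; at 5: 5 + 3 = 8; next = 7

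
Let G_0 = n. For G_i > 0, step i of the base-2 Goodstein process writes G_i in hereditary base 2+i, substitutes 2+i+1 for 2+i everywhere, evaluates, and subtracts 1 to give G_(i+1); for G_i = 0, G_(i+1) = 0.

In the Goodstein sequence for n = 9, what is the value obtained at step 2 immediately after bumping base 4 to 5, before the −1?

[0] 9 ≡ 2^(2 + 1) + 1 (base 2). Lift 3: 82. −1: 81.
[1] 81 ≡ 3^(3 + 1) (base 3). Lift 4: 1024. −1: 1023.

9843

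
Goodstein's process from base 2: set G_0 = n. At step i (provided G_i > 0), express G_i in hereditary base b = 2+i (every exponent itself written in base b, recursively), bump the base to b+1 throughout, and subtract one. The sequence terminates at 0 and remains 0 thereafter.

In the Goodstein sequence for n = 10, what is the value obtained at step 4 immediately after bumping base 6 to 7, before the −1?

10 —HB2→ 2^(2 + 1) + 2 —bump→ 3^(3 + 1) + 3 = 84 —(−1)→ 83
83 —HB3→ 3^(3 + 1) + 2 —bump→ 4^(4 + 1) + 2 = 1026 —(−1)→ 1025
1025 —HB4→ 4^(4 + 1) + 1 —bump→ 5^(5 + 1) + 1 = 15626 —(−1)→ 15625
15625 —HB5→ 5^(5 + 1) —bump→ 6^(6 + 1) = 279936 —(−1)→ 279935
279935 —HB6→ 5·6^6 + 5·6^5 + 5·6^4 + 5·6^3 + 5·6^2 + 5·6 + 5 —bump→ 5·7^7 + 5·7^5 + 5·7^4 + 5·7^3 + 5·7^2 + 5·7 + 5 = 4215755 —(−1)→ 4215754

4215755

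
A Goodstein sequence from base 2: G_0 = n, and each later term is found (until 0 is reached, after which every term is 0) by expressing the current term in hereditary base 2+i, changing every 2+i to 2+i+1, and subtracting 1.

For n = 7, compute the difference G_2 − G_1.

G_0 = 7. HB_2(7) = 2^2 + 2 + 1. Bump = 31. G_1 = 30.
G_1 = 30. HB_3(30) = 3^3 + 3. Bump = 260. G_2 = 259.

229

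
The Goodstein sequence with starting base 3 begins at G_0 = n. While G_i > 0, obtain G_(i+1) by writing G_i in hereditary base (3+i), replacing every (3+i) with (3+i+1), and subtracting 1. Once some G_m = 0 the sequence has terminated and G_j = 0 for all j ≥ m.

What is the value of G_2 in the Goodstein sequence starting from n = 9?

step 0: 9 = 3^2; sub 4 for 3: 4^2; = 16; G_1 = 16−1 = 15
step 1: 15 = 3·4 + 3; sub 5 for 4: 3·5 + 3; = 18; G_2 = 18−1 = 17

17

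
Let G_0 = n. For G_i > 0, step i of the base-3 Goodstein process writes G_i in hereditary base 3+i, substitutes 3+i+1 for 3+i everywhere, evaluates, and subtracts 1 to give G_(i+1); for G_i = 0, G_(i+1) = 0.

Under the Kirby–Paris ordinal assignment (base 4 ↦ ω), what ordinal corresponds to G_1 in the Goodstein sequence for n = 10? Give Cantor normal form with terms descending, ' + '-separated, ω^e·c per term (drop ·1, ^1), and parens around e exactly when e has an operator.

ω^2

base 3: 10 = 3^2 + 1; at 4: 4^2 + 1 = 17; next = 16
base 4: 16 = 4^2; at 5: 5^2 = 25; next = 24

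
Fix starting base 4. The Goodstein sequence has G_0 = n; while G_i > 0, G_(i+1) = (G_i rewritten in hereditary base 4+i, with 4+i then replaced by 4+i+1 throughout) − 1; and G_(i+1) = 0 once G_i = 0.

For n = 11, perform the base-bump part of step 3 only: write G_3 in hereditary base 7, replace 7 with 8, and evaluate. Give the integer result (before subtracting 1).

16

G_0=11  [base 4] 2·4 + 3  →[4↦5]→  2·5 + 3 = 13  −1 ⇒ G_1=12
G_1=12  [base 5] 2·5 + 2  →[5↦6]→  2·6 + 2 = 14  −1 ⇒ G_2=13
G_2=13  [base 6] 2·6 + 1  →[6↦7]→  2·7 + 1 = 15  −1 ⇒ G_3=14
G_3=14  [base 7] 2·7  →[7↦8]→  2·8 = 16  −1 ⇒ G_4=15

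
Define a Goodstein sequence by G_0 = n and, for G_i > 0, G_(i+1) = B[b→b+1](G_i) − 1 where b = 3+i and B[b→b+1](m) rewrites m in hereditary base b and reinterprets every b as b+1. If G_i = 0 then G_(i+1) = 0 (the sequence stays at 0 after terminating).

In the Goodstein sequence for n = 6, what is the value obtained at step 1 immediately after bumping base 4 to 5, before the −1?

8

(0) 6|_3 = 2·3 ↦ 2·4|_4 = 8 ⇒ 7
(1) 7|_4 = 4 + 3 ↦ 5 + 3|_5 = 8 ⇒ 7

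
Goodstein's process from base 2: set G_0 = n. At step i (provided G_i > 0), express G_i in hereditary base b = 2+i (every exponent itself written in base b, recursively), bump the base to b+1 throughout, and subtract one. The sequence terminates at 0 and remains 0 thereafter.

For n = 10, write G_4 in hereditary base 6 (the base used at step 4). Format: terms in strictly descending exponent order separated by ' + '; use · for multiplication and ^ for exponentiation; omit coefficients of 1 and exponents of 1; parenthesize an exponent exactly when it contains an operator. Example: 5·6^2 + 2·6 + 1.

i=0: 10 = 2^(2 + 1) + 2 (b=2); 2→3: 3^(3 + 1) + 3 = 84; 84−1 = 83
i=1: 83 = 3^(3 + 1) + 2 (b=3); 3→4: 4^(4 + 1) + 2 = 1026; 1026−1 = 1025
i=2: 1025 = 4^(4 + 1) + 1 (b=4); 4→5: 5^(5 + 1) + 1 = 15626; 15626−1 = 15625
i=3: 15625 = 5^(5 + 1) (b=5); 5→6: 6^(6 + 1) = 279936; 279936−1 = 279935

5·6^6 + 5·6^5 + 5·6^4 + 5·6^3 + 5·6^2 + 5·6 + 5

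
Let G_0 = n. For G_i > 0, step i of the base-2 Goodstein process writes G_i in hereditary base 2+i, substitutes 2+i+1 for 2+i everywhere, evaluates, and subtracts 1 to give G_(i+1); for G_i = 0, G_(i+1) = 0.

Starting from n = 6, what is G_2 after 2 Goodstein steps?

[0] 6 ≡ 2^2 + 2 (base 2). Lift 3: 30. −1: 29.
[1] 29 ≡ 3^3 + 2 (base 3). Lift 4: 258. −1: 257.

257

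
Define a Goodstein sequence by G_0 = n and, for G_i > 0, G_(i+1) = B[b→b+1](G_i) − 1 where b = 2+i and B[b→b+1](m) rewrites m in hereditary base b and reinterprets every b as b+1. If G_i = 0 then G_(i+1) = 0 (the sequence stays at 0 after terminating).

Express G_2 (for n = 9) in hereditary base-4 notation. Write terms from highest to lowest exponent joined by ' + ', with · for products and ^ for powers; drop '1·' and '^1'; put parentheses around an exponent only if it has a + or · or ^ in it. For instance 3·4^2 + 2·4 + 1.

i=0: 9 = 2^(2 + 1) + 1 (b=2); 2→3: 3^(3 + 1) + 1 = 82; 82−1 = 81
i=1: 81 = 3^(3 + 1) (b=3); 3→4: 4^(4 + 1) = 1024; 1024−1 = 1023
i=2: 1023 = 3·4^4 + 3·4^3 + 3·4^2 + 3·4 + 3 (b=4); 4→5: 3·5^5 + 3·5^3 + 3·5^2 + 3·5 + 3 = 9843; 9843−1 = 9842

3·4^4 + 3·4^3 + 3·4^2 + 3·4 + 3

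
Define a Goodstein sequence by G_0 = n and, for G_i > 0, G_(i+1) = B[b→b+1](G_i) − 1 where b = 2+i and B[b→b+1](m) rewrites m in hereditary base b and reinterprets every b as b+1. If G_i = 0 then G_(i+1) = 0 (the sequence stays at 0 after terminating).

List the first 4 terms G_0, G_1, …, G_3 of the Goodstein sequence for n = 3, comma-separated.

3, 3, 3, 2

i=0: 3 = 2 + 1 (b=2); 2→3: 3 + 1 = 4; 4−1 = 3
i=1: 3 = 3 (b=3); 3→4: 4 = 4; 4−1 = 3
i=2: 3 = 3 (b=4); 4→5: 3 = 3; 3−1 = 2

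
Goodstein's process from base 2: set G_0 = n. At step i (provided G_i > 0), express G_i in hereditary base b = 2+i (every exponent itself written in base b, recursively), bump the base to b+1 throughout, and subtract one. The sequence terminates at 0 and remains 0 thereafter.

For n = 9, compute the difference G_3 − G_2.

base 2: 9 = 2^(2 + 1) + 1; at 3: 3^(3 + 1) + 1 = 82; next = 81
base 3: 81 = 3^(3 + 1); at 4: 4^(4 + 1) = 1024; next = 1023
base 4: 1023 = 3·4^4 + 3·4^3 + 3·4^2 + 3·4 + 3; at 5: 3·5^5 + 3·5^3 + 3·5^2 + 3·5 + 3 = 9843; next = 9842

8819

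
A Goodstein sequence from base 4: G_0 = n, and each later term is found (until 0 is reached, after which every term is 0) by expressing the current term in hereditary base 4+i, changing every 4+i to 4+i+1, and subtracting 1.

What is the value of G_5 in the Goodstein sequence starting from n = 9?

G_0=9  [base 4] 2·4 + 1  →[4↦5]→  2·5 + 1 = 11  −1 ⇒ G_1=10
G_1=10  [base 5] 2·5  →[5↦6]→  2·6 = 12  −1 ⇒ G_2=11
G_2=11  [base 6] 6 + 5  →[6↦7]→  7 + 5 = 12  −1 ⇒ G_3=11
G_3=11  [base 7] 7 + 4  →[7↦8]→  8 + 4 = 12  −1 ⇒ G_4=11
G_4=11  [base 8] 8 + 3  →[8↦9]→  9 + 3 = 12  −1 ⇒ G_5=11
G_5=11  [base 9] 9 + 2  →[9↦10]→  10 + 2 = 12  −1 ⇒ G_6=11

11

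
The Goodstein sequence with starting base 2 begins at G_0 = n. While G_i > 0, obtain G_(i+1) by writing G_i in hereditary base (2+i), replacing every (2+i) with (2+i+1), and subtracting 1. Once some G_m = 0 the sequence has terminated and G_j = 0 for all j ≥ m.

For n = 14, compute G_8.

[0] 14 ≡ 2^(2 + 1) + 2^2 + 2 (base 2). Lift 3: 111. −1: 110.
[1] 110 ≡ 3^(3 + 1) + 3^3 + 2 (base 3). Lift 4: 1282. −1: 1281.
[2] 1281 ≡ 4^(4 + 1) + 4^4 + 1 (base 4). Lift 5: 18751. −1: 18750.
[3] 18750 ≡ 5^(5 + 1) + 5^5 (base 5). Lift 6: 326592. −1: 326591.
[4] 326591 ≡ 6^(6 + 1) + 5·6^5 + 5·6^4 + 5·6^3 + 5·6^2 + 5·6 + 5 (base 6). Lift 7: 5862841. −1: 5862840.
[5] 5862840 ≡ 7^(7 + 1) + 5·7^5 + 5·7^4 + 5·7^3 + 5·7^2 + 5·7 + 4 (base 7). Lift 8: 134404972. −1: 134404971.
[6] 134404971 ≡ 8^(8 + 1) + 5·8^5 + 5·8^4 + 5·8^3 + 5·8^2 + 5·8 + 3 (base 8). Lift 9: 3487116549. −1: 3487116548.
[7] 3487116548 ≡ 9^(9 + 1) + 5·9^5 + 5·9^4 + 5·9^3 + 5·9^2 + 5·9 + 2 (base 9). Lift 10: 100000555552. −1: 100000555551.
[8] 100000555551 ≡ 10^(10 + 1) + 5·10^5 + 5·10^4 + 5·10^3 + 5·10^2 + 5·10 + 1 (base 10). Lift 11: 3138429262497. −1: 3138429262496.

100000555551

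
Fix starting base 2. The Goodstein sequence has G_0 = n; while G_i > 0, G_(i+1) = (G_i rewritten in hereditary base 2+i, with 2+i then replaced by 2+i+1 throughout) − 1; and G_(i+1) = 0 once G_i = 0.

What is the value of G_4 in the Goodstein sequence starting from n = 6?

[0] 6 ≡ 2^2 + 2 (base 2). Lift 3: 30. −1: 29.
[1] 29 ≡ 3^3 + 2 (base 3). Lift 4: 258. −1: 257.
[2] 257 ≡ 4^4 + 1 (base 4). Lift 5: 3126. −1: 3125.
[3] 3125 ≡ 5^5 (base 5). Lift 6: 46656. −1: 46655.
[4] 46655 ≡ 5·6^5 + 5·6^4 + 5·6^3 + 5·6^2 + 5·6 + 5 (base 6). Lift 7: 98040. −1: 98039.

46655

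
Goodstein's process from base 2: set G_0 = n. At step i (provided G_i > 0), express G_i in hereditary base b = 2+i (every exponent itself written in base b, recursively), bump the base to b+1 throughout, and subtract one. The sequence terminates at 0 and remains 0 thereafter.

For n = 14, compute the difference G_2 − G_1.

i=0: 14 = 2^(2 + 1) + 2^2 + 2 (b=2); 2→3: 3^(3 + 1) + 3^3 + 3 = 111; 111−1 = 110
i=1: 110 = 3^(3 + 1) + 3^3 + 2 (b=3); 3→4: 4^(4 + 1) + 4^4 + 2 = 1282; 1282−1 = 1281

1171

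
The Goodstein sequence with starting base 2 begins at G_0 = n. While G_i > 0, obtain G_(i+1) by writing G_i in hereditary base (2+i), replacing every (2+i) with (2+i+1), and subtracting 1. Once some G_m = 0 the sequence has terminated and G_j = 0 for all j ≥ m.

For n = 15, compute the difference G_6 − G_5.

15 —HB2→ 2^(2 + 1) + 2^2 + 2 + 1 —bump→ 3^(3 + 1) + 3^3 + 3 + 1 = 112 —(−1)→ 111
111 —HB3→ 3^(3 + 1) + 3^3 + 3 —bump→ 4^(4 + 1) + 4^4 + 4 = 1284 —(−1)→ 1283
1283 —HB4→ 4^(4 + 1) + 4^4 + 3 —bump→ 5^(5 + 1) + 5^5 + 3 = 18753 —(−1)→ 18752
18752 —HB5→ 5^(5 + 1) + 5^5 + 2 —bump→ 6^(6 + 1) + 6^6 + 2 = 326594 —(−1)→ 326593
326593 —HB6→ 6^(6 + 1) + 6^6 + 1 —bump→ 7^(7 + 1) + 7^7 + 1 = 6588345 —(−1)→ 6588344
6588344 —HB7→ 7^(7 + 1) + 7^7 —bump→ 8^(8 + 1) + 8^8 = 150994944 —(−1)→ 150994943

144406599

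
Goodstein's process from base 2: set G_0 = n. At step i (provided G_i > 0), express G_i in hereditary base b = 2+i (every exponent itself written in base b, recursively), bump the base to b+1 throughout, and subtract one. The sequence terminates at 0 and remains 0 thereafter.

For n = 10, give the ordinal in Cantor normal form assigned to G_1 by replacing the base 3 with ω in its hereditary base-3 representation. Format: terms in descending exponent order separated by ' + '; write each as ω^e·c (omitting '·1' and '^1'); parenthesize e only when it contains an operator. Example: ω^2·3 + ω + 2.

G_0 = 10. HB_2(10) = 2^(2 + 1) + 2. Bump = 84. G_1 = 83.
G_1 = 83. HB_3(83) = 3^(3 + 1) + 2. Bump = 1026. G_2 = 1025.

ω^(ω + 1) + 2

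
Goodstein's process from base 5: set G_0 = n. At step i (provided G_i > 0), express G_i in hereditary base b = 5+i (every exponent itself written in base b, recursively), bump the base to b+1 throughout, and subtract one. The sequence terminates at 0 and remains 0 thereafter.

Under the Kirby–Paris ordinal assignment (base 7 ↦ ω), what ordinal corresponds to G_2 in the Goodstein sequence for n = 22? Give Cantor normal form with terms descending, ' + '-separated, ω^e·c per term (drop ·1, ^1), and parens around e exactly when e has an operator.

step 0: 22 = 4·5 + 2; sub 6 for 5: 4·6 + 2; = 26; G_1 = 26−1 = 25
step 1: 25 = 4·6 + 1; sub 7 for 6: 4·7 + 1; = 29; G_2 = 29−1 = 28
step 2: 28 = 4·7; sub 8 for 7: 4·8; = 32; G_3 = 32−1 = 31

ω·4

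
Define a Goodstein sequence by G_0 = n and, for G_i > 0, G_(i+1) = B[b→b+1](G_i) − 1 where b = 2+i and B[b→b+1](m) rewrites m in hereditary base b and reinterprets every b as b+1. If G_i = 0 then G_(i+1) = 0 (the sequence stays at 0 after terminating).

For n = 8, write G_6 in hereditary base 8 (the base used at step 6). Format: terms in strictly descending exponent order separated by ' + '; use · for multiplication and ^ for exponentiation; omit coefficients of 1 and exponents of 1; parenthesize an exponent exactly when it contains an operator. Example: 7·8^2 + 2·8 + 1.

8 —HB2→ 2^(2 + 1) —bump→ 3^(3 + 1) = 81 —(−1)→ 80
80 —HB3→ 2·3^3 + 2·3^2 + 2·3 + 2 —bump→ 2·4^4 + 2·4^2 + 2·4 + 2 = 554 —(−1)→ 553
553 —HB4→ 2·4^4 + 2·4^2 + 2·4 + 1 —bump→ 2·5^5 + 2·5^2 + 2·5 + 1 = 6311 —(−1)→ 6310
6310 —HB5→ 2·5^5 + 2·5^2 + 2·5 —bump→ 2·6^6 + 2·6^2 + 2·6 = 93396 —(−1)→ 93395
93395 —HB6→ 2·6^6 + 2·6^2 + 6 + 5 —bump→ 2·7^7 + 2·7^2 + 7 + 5 = 1647196 —(−1)→ 1647195
1647195 —HB7→ 2·7^7 + 2·7^2 + 7 + 4 —bump→ 2·8^8 + 2·8^2 + 8 + 4 = 33554572 —(−1)→ 33554571
33554571 —HB8→ 2·8^8 + 2·8^2 + 8 + 3 —bump→ 2·9^9 + 2·9^2 + 9 + 3 = 774841152 —(−1)→ 774841151

2·8^8 + 2·8^2 + 8 + 3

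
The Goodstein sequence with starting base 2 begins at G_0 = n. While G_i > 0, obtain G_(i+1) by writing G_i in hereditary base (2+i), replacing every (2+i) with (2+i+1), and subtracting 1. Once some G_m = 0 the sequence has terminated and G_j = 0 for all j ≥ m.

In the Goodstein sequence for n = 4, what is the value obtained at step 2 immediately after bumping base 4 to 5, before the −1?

61

base 2: 4 = 2^2; at 3: 3^3 = 27; next = 26
base 3: 26 = 2·3^2 + 2·3 + 2; at 4: 2·4^2 + 2·4 + 2 = 42; next = 41
base 4: 41 = 2·4^2 + 2·4 + 1; at 5: 2·5^2 + 2·5 + 1 = 61; next = 60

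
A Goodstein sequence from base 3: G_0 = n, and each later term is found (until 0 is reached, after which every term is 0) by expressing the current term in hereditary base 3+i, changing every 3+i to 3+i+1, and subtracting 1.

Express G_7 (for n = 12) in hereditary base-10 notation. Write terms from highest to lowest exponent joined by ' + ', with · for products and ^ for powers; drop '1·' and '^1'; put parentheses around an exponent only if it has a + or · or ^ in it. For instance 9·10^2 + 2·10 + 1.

i=0: 12 = 3^2 + 3 (b=3); 3→4: 4^2 + 4 = 20; 20−1 = 19
i=1: 19 = 4^2 + 3 (b=4); 4→5: 5^2 + 3 = 28; 28−1 = 27
i=2: 27 = 5^2 + 2 (b=5); 5→6: 6^2 + 2 = 38; 38−1 = 37
i=3: 37 = 6^2 + 1 (b=6); 6→7: 7^2 + 1 = 50; 50−1 = 49
i=4: 49 = 7^2 (b=7); 7→8: 8^2 = 64; 64−1 = 63
i=5: 63 = 7·8 + 7 (b=8); 8→9: 7·9 + 7 = 70; 70−1 = 69
i=6: 69 = 7·9 + 6 (b=9); 9→10: 7·10 + 6 = 76; 76−1 = 75

7·10 + 5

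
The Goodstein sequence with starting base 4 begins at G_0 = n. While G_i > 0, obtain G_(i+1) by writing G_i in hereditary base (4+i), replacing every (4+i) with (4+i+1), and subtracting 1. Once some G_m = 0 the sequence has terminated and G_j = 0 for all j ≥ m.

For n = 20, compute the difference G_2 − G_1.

20 —HB4→ 4^2 + 4 —bump→ 5^2 + 5 = 30 —(−1)→ 29
29 —HB5→ 5^2 + 4 —bump→ 6^2 + 4 = 40 —(−1)→ 39

10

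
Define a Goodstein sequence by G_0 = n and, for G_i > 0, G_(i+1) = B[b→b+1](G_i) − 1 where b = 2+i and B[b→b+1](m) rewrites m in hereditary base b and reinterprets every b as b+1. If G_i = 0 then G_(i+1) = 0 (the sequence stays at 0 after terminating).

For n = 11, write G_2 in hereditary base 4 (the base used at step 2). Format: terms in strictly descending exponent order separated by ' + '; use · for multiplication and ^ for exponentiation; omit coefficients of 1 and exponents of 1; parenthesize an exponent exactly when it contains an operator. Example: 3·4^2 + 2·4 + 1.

4^(4 + 1) + 3

11 —HB2→ 2^(2 + 1) + 2 + 1 —bump→ 3^(3 + 1) + 3 + 1 = 85 —(−1)→ 84
84 —HB3→ 3^(3 + 1) + 3 —bump→ 4^(4 + 1) + 4 = 1028 —(−1)→ 1027
1027 —HB4→ 4^(4 + 1) + 3 —bump→ 5^(5 + 1) + 3 = 15628 —(−1)→ 15627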